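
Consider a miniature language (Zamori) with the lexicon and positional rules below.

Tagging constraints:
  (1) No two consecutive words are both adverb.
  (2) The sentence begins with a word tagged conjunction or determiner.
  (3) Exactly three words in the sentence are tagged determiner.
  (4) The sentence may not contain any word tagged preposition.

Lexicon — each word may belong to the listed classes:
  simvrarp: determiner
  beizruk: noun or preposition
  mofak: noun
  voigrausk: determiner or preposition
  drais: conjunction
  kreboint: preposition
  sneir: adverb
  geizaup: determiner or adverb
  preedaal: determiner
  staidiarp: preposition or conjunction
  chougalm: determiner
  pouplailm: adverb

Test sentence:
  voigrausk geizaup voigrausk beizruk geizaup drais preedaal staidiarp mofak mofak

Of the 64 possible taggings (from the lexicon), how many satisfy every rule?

Candidates per position — 1:voigrausk {determiner,preposition}; 2:geizaup {determiner,adverb}; 3:voigrausk {determiner,preposition}; 4:beizruk {noun,preposition}; 5:geizaup {determiner,adverb}; 6:drais {conjunction}; 7:preedaal {determiner}; 8:staidiarp {preposition,conjunction}; 9:mofak {noun}; 10:mofak {noun}.
There are 64 candidate sequences in total.
The sequences that satisfy every rule: determiner adverb determiner noun adverb conjunction determiner conjunction noun noun.
Count = 1.

1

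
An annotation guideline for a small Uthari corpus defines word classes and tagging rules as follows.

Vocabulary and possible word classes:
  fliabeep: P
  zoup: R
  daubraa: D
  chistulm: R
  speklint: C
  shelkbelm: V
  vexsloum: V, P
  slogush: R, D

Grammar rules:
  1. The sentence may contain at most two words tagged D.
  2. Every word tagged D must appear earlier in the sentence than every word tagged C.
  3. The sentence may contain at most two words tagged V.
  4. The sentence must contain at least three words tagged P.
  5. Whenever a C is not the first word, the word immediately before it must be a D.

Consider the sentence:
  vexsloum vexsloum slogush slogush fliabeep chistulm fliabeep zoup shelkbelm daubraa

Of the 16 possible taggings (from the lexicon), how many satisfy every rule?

9

Candidates per position — 1:vexsloum {V,P}; 2:vexsloum {V,P}; 3:slogush {R,D}; 4:slogush {R,D}; 5:fliabeep {P}; 6:chistulm {R}; 7:fliabeep {P}; 8:zoup {R}; 9:shelkbelm {V}; 10:daubraa {D}.
There are 16 candidate sequences in total.
Checking each against the rules leaves 9 sequences.
Count = 9.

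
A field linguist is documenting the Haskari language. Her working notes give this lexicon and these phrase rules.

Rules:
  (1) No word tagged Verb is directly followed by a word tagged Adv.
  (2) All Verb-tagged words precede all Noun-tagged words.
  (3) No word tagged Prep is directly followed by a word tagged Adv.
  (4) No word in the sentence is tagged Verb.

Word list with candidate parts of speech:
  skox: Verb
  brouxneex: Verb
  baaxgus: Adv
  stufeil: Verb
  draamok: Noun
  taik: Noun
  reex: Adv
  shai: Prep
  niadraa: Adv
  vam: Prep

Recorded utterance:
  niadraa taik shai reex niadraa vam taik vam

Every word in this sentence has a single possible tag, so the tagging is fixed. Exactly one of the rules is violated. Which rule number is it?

Fixed tagging: Adv Noun Prep Adv Adv Prep Noun Prep.
Checking each rule: R1 holds, R2 holds, R3 violated, R4 holds.
Only rule 3 fails.

3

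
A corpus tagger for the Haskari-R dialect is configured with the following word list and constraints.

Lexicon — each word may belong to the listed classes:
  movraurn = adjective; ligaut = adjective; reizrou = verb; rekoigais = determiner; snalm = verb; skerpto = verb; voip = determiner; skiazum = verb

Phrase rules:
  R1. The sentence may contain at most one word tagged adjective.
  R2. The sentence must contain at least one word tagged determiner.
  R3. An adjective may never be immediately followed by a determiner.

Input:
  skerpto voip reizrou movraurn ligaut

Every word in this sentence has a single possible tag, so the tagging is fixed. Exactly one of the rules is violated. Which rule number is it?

Fixed tagging: verb determiner verb adjective adjective.
Rule check: R1 fails, R2 ok, R3 ok.
Only rule 1 fails.

1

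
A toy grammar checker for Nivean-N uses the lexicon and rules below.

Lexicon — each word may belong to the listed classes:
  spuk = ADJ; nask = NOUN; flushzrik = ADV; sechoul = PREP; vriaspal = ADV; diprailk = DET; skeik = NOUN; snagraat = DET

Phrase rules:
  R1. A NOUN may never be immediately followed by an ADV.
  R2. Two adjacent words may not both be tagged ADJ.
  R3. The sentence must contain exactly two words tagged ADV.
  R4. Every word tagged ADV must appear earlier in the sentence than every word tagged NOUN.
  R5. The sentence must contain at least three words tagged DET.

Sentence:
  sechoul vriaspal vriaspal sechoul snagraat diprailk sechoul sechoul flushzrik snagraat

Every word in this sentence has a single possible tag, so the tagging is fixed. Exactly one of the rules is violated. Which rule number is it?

Fixed tagging: PREP ADV ADV PREP DET DET PREP PREP ADV DET.
Applying the rules: R1 holds, R2 holds, R3 violated, R4 holds, R5 holds.
Only rule 3 fails.

3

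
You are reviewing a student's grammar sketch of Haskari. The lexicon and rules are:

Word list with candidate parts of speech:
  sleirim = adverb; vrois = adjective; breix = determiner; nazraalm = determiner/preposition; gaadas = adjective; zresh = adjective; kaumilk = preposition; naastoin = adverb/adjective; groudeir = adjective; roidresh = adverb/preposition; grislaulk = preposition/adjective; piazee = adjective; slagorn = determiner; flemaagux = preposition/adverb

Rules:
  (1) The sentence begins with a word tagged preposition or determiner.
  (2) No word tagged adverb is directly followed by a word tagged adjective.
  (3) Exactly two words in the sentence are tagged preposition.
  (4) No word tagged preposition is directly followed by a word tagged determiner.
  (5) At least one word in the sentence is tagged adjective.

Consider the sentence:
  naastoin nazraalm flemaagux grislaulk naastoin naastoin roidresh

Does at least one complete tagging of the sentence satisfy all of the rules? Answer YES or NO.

Candidates per position — 1:naastoin {adverb,adjective}; 2:nazraalm {determiner,preposition}; 3:flemaagux {preposition,adverb}; 4:grislaulk {preposition,adjective}; 5:naastoin {adverb,adjective}; 6:naastoin {adverb,adjective}; 7:roidresh {adverb,preposition}.
Rule 1 cannot be satisfied by any choice of tags from the lexicon.
So there is no consistent tagging.

NO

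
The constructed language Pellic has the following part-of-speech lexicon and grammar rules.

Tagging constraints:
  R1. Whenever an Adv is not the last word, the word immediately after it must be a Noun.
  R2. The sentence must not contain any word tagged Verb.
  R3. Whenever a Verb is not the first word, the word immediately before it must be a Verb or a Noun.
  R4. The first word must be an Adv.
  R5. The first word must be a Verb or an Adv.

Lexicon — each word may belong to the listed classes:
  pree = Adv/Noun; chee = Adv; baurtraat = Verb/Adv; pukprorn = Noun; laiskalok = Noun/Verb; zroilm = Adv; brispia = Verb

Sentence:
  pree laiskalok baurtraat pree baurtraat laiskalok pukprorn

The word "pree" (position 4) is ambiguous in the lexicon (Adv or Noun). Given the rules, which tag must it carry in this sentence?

Candidates per position — 1:pree {Adv,Noun}; 2:laiskalok {Noun,Verb}; 3:baurtraat {Verb,Adv}; 4:pree {Adv,Noun}; 5:baurtraat {Verb,Adv}; 6:laiskalok {Noun,Verb}; 7:pukprorn {Noun}.
Position 1: tagging it Noun would leave rule 4 unsatisfiable, so it must be Adv.
Position 2: tagging it Verb would leave rule 1 unsatisfiable, so it must be Noun.
Position 3: tagging it Verb would leave rule 2 unsatisfiable, so it must be Adv.
Position 4: tagging it Adv would leave rule 1 unsatisfiable, so it must be Noun.
Position 5: tagging it Verb would leave rule 2 unsatisfiable, so it must be Adv.
Position 6: tagging it Verb would leave rule 1 unsatisfiable, so it must be Noun.
That leaves exactly one tagging: Adv Noun Adv Noun Adv Noun Noun.
Check: rule 1 ✓; rule 2 ✓; rule 3 ✓; rule 4 ✓; rule 5 ✓.

Noun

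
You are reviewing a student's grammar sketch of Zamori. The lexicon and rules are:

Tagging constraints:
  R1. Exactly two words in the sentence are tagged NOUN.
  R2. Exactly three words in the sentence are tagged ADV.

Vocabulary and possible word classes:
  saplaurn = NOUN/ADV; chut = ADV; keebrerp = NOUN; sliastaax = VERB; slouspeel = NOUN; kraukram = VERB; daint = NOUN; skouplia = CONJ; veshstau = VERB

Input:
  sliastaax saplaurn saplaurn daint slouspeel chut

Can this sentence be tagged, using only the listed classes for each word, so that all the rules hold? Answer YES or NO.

Candidates per position — 1:sliastaax {VERB}; 2:saplaurn {NOUN,ADV}; 3:saplaurn {NOUN,ADV}; 4:daint {NOUN}; 5:slouspeel {NOUN}; 6:chut {ADV}.
One satisfying assignment: VERB ADV ADV NOUN NOUN ADV.
Check: rule 1 ✓; rule 2 ✓.

YES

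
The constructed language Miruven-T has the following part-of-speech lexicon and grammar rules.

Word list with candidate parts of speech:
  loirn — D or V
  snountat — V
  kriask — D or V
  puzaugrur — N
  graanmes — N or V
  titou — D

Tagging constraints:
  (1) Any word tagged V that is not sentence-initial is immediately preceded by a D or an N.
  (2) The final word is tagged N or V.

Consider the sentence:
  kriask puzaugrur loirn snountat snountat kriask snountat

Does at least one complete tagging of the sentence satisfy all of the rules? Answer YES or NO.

Candidates per position — 1:kriask {D,V}; 2:puzaugrur {N}; 3:loirn {D,V}; 4:snountat {V}; 5:snountat {V}; 6:kriask {D,V}; 7:snountat {V}.
Rule 1 cannot be satisfied by any choice of tags from the lexicon.
So there is no consistent tagging.

NO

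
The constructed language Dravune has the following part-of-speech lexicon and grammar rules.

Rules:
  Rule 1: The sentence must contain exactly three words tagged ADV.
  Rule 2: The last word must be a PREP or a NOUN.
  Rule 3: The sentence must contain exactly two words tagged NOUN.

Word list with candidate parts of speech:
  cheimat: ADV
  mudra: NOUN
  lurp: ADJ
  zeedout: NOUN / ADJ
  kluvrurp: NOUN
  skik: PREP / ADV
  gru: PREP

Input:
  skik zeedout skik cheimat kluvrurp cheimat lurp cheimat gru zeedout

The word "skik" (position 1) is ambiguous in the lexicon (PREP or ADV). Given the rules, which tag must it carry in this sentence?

Candidates per position — 1:skik {PREP,ADV}; 2:zeedout {NOUN,ADJ}; 3:skik {PREP,ADV}; 4:cheimat {ADV}; 5:kluvrurp {NOUN}; 6:cheimat {ADV}; 7:lurp {ADJ}; 8:cheimat {ADV}; 9:gru {PREP}; 10:zeedout {NOUN,ADJ}.
Word 1 cannot be ADV — rule 1 would then fail for every completion. It is PREP.
Word 3 cannot be ADV — rule 1 would then fail for every completion. It is PREP.
Word 10 cannot be ADJ — rule 2 would then fail for every completion. It is NOUN.
Word 2 cannot be NOUN — rule 3 would then fail for every completion. It is ADJ.
The only consistent sequence is: PREP ADJ PREP ADV NOUN ADV ADJ ADV PREP NOUN.
Check: rule 1 holds; rule 2 holds; rule 3 holds.

PREP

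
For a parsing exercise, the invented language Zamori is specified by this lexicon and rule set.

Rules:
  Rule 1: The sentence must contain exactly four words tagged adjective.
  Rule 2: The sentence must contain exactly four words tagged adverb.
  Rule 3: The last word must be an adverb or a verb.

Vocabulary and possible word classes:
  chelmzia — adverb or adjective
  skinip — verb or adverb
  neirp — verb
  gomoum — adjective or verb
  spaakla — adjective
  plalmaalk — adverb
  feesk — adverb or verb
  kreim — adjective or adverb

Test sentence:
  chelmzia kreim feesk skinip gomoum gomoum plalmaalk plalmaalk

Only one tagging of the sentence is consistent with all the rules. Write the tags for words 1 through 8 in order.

Candidates per position — 1:chelmzia {adverb,adjective}; 2:kreim {adjective,adverb}; 3:feesk {adverb,verb}; 4:skinip {verb,adverb}; 5:gomoum {adjective,verb}; 6:gomoum {adjective,verb}; 7:plalmaalk {adverb}; 8:plalmaalk {adverb}.
Word 1 cannot be adverb — rule 1 would then fail for every completion. It is adjective.
Word 2 cannot be adverb — rule 1 would then fail for every completion. It is adjective.
Word 3 cannot be verb — rule 2 would then fail for every completion. It is adverb.
Word 4 cannot be verb — rule 2 would then fail for every completion. It is adverb.
Word 5 cannot be verb — rule 1 would then fail for every completion. It is adjective.
Word 6 cannot be verb — rule 1 would then fail for every completion. It is adjective.
The only consistent sequence is: adjective adjective adverb adverb adjective adjective adverb adverb.
Check: rule 1 ok; rule 2 ok; rule 3 ok.

adjective adjective adverb adverb adjective adjective adverb adverb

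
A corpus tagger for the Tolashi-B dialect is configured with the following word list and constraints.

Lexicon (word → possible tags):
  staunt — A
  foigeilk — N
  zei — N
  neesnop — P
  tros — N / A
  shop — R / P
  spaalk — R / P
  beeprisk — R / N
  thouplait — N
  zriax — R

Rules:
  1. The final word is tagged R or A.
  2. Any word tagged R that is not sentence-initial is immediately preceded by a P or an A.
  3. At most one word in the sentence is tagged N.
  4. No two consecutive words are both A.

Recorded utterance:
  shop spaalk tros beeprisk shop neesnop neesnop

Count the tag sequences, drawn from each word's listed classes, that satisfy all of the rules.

0

Candidates per position — 1:shop {R,P}; 2:spaalk {R,P}; 3:tros {N,A}; 4:beeprisk {R,N}; 5:shop {R,P}; 6:neesnop {P}; 7:neesnop {P}.
There are 32 candidate sequences in total.
Rule 1 cannot be satisfied by any choice of tags from the lexicon.
So there is no consistent tagging.
Count = 0.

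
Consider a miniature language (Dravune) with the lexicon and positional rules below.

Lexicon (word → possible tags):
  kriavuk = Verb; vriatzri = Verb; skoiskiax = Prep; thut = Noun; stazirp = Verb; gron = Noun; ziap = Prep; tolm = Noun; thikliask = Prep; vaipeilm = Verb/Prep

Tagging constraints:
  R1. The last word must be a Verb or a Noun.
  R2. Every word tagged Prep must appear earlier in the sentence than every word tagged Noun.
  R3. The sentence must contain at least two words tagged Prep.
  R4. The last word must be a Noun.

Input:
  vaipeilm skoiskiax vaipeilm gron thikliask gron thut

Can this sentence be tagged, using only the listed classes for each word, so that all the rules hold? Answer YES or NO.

NO

Candidates per position — 1:vaipeilm {Verb,Prep}; 2:skoiskiax {Prep}; 3:vaipeilm {Verb,Prep}; 4:gron {Noun}; 5:thikliask {Prep}; 6:gron {Noun}; 7:thut {Noun}.
Rule 2 cannot be satisfied by any choice of tags from the lexicon.
So there is no consistent tagging.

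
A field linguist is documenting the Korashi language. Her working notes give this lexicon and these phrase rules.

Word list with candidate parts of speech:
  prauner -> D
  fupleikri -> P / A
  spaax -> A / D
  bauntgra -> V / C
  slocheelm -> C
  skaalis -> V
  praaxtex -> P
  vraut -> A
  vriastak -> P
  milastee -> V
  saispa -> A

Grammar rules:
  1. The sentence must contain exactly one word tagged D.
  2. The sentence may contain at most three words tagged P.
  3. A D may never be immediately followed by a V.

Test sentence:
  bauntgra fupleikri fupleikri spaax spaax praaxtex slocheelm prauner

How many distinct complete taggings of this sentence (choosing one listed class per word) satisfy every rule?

Candidates per position — 1:bauntgra {V,C}; 2:fupleikri {P,A}; 3:fupleikri {P,A}; 4:spaax {A,D}; 5:spaax {A,D}; 6:praaxtex {P}; 7:slocheelm {C}; 8:prauner {D}.
There are 32 candidate sequences in total.
Checking each against the rules leaves 8 sequences.
Count = 8.

8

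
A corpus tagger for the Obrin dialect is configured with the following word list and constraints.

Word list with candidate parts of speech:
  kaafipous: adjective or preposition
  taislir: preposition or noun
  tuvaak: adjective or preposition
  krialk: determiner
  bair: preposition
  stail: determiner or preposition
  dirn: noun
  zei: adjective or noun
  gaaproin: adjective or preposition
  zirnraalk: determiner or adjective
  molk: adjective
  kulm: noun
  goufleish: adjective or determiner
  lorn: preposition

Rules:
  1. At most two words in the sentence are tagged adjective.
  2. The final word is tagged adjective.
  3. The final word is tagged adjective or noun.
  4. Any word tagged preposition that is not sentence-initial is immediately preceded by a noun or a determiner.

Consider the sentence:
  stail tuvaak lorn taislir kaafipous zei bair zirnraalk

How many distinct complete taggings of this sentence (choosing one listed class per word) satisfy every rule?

0

Candidates per position — 1:stail {determiner,preposition}; 2:tuvaak {adjective,preposition}; 3:lorn {preposition}; 4:taislir {preposition,noun}; 5:kaafipous {adjective,preposition}; 6:zei {adjective,noun}; 7:bair {preposition}; 8:zirnraalk {determiner,adjective}.
There are 64 candidate sequences in total.
Rule 4 cannot be satisfied by any choice of tags from the lexicon.
So there is no consistent tagging.
Count = 0.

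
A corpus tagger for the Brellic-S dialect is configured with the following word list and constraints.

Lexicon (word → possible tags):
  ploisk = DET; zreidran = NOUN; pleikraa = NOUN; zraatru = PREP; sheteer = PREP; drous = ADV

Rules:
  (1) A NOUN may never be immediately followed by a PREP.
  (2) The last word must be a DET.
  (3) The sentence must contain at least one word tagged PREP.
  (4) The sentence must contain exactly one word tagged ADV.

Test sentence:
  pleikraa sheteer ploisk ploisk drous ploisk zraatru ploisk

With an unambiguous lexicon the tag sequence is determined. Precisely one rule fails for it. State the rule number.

1

Fixed tagging: NOUN PREP DET DET ADV DET PREP DET.
Checking each rule: R1 ✗, R2 ✓, R3 ✓, R4 ✓.
Only rule 1 fails.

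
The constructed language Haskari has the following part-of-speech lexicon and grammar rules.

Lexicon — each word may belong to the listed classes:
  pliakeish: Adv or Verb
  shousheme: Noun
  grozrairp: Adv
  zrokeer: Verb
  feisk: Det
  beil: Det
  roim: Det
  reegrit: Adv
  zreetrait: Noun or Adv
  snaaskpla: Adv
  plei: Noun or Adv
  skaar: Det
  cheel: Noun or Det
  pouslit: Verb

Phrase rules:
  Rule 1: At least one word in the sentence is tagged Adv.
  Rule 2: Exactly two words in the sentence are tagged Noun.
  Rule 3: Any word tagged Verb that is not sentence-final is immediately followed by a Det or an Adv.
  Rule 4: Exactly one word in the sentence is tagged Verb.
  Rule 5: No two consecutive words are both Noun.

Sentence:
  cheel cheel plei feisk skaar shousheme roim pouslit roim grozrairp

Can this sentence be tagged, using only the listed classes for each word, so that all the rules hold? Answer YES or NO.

Candidates per position — 1:cheel {Noun,Det}; 2:cheel {Noun,Det}; 3:plei {Noun,Adv}; 4:feisk {Det}; 5:skaar {Det}; 6:shousheme {Noun}; 7:roim {Det}; 8:pouslit {Verb}; 9:roim {Det}; 10:grozrairp {Adv}.
One satisfying assignment: Det Det Noun Det Det Noun Det Verb Det Adv.
Rule-by-rule: rule 1 ✓; rule 2 ✓; rule 3 ✓; rule 4 ✓; rule 5 ✓.

YES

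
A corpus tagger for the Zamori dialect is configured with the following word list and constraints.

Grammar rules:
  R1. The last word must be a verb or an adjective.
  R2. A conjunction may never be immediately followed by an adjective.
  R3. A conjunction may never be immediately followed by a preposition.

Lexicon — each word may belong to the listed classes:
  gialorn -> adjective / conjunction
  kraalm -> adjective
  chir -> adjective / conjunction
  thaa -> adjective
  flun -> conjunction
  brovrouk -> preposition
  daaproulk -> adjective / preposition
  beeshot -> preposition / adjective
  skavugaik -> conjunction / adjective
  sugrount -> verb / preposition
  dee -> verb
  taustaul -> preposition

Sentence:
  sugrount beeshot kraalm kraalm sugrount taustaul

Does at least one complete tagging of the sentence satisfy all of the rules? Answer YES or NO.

NO

Candidates per position — 1:sugrount {verb,preposition}; 2:beeshot {preposition,adjective}; 3:kraalm {adjective}; 4:kraalm {adjective}; 5:sugrount {verb,preposition}; 6:taustaul {preposition}.
Rule 1 cannot be satisfied by any choice of tags from the lexicon.
So there is no consistent tagging.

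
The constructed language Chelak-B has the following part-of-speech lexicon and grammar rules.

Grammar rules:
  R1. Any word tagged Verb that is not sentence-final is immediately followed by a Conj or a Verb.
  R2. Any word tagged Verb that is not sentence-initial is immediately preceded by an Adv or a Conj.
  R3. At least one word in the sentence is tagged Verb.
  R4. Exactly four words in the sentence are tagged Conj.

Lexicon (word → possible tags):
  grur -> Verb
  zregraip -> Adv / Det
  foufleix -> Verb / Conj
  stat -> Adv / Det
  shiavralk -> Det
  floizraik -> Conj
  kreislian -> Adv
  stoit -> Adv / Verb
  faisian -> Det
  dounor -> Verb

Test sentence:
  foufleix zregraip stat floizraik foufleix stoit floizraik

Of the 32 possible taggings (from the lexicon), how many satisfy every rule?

4

Candidates per position — 1:foufleix {Verb,Conj}; 2:zregraip {Adv,Det}; 3:stat {Adv,Det}; 4:floizraik {Conj}; 5:foufleix {Verb,Conj}; 6:stoit {Adv,Verb}; 7:floizraik {Conj}.
There are 32 candidate sequences in total.
The sequences that satisfy every rule: Conj Adv Adv Conj Conj Verb Conj; Conj Adv Det Conj Conj Verb Conj; Conj Det Adv Conj Conj Verb Conj; Conj Det Det Conj Conj Verb Conj.
Count = 4.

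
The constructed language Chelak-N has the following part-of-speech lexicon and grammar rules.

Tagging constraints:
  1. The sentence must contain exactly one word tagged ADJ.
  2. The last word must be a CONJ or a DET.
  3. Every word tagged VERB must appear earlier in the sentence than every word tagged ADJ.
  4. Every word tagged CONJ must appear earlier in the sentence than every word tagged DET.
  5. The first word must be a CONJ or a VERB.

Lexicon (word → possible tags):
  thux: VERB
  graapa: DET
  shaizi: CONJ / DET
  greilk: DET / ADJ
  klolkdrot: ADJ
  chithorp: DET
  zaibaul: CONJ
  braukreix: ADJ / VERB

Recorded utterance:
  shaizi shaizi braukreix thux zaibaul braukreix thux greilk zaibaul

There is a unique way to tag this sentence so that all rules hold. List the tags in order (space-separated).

Candidates per position — 1:shaizi {CONJ,DET}; 2:shaizi {CONJ,DET}; 3:braukreix {ADJ,VERB}; 4:thux {VERB}; 5:zaibaul {CONJ}; 6:braukreix {ADJ,VERB}; 7:thux {VERB}; 8:greilk {DET,ADJ}; 9:zaibaul {CONJ}.
At position 1, choosing DET makes rule 4 impossible to satisfy; hence CONJ.
At position 2, choosing DET makes rule 4 impossible to satisfy; hence CONJ.
At position 3, choosing ADJ makes rule 3 impossible to satisfy; hence VERB.
At position 6, choosing ADJ makes rule 3 impossible to satisfy; hence VERB.
At position 8, choosing DET makes rule 1 impossible to satisfy; hence ADJ.
The only consistent sequence is: CONJ CONJ VERB VERB CONJ VERB VERB ADJ CONJ.
Rule-by-rule: rule 1 satisfied; rule 2 satisfied; rule 3 satisfied; rule 4 satisfied; rule 5 satisfied.

CONJ CONJ VERB VERB CONJ VERB VERB ADJ CONJ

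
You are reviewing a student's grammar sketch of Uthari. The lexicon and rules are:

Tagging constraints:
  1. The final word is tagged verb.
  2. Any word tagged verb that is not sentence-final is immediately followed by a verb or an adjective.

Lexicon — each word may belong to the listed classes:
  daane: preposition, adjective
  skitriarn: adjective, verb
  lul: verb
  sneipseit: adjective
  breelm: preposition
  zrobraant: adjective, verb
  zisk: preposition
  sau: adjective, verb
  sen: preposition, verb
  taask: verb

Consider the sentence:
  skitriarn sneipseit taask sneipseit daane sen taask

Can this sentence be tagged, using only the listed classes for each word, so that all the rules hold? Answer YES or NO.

YES

Candidates per position — 1:skitriarn {adjective,verb}; 2:sneipseit {adjective}; 3:taask {verb}; 4:sneipseit {adjective}; 5:daane {preposition,adjective}; 6:sen {preposition,verb}; 7:taask {verb}.
One satisfying assignment: verb adjective verb adjective preposition preposition verb.
Rule-by-rule: rule 1 ok; rule 2 ok.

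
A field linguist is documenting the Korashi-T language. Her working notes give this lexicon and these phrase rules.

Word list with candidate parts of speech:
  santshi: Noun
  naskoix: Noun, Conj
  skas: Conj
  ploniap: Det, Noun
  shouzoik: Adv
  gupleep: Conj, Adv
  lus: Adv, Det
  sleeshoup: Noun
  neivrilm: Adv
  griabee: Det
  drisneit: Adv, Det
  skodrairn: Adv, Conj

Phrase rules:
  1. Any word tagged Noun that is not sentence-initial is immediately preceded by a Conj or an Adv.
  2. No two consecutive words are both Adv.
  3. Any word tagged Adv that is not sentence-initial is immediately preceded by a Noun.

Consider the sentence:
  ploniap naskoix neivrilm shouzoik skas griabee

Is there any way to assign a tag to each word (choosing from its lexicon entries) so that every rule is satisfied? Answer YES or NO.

Candidates per position — 1:ploniap {Det,Noun}; 2:naskoix {Noun,Conj}; 3:neivrilm {Adv}; 4:shouzoik {Adv}; 5:skas {Conj}; 6:griabee {Det}.
Rule 2 cannot be satisfied by any choice of tags from the lexicon.
So there is no consistent tagging.

NO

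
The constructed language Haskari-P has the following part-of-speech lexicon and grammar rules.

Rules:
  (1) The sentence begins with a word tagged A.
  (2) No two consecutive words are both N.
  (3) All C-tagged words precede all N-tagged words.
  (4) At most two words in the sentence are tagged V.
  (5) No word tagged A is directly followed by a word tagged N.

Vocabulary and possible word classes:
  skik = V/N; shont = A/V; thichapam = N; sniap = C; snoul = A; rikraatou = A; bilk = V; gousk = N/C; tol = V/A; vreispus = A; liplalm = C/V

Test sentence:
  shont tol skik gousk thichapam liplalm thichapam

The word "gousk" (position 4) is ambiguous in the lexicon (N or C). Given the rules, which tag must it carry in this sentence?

Candidates per position — 1:shont {A,V}; 2:tol {V,A}; 3:skik {V,N}; 4:gousk {N,C}; 5:thichapam {N}; 6:liplalm {C,V}; 7:thichapam {N}.
Position 1: tagging it V would leave rule 1 unsatisfiable, so it must be A.
Position 4: tagging it N would leave rule 2 unsatisfiable, so it must be C.
Position 6: tagging it C would leave rule 3 unsatisfiable, so it must be V.
Position 3: tagging it N would leave rule 3 unsatisfiable, so it must be V.
Position 2: tagging it V would leave rule 4 unsatisfiable, so it must be A.
That leaves exactly one tagging: A A V C N V N.
Checking: rule 1 satisfied; rule 2 satisfied; rule 3 satisfied; rule 4 satisfied; rule 5 satisfied.

C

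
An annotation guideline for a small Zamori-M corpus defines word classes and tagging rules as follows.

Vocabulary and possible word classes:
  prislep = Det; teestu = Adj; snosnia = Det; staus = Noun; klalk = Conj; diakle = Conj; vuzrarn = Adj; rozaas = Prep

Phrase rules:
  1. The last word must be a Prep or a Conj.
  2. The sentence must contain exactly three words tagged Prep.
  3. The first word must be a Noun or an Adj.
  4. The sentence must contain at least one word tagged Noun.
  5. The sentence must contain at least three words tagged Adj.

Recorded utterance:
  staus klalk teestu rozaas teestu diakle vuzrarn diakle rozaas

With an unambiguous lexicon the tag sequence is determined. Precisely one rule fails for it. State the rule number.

Fixed tagging: Noun Conj Adj Prep Adj Conj Adj Conj Prep.
Applying the rules: R1 ✓, R2 ✗, R3 ✓, R4 ✓, R5 ✓.
Only rule 2 fails.

2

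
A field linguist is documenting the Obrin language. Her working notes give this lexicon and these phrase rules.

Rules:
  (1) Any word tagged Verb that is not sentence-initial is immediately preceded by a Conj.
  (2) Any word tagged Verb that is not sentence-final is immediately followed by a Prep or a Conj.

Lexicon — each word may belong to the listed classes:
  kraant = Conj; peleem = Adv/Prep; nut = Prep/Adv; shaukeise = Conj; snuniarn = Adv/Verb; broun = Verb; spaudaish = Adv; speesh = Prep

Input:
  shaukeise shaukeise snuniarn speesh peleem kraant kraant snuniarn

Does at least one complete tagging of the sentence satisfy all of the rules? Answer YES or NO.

YES

Candidates per position — 1:shaukeise {Conj}; 2:shaukeise {Conj}; 3:snuniarn {Adv,Verb}; 4:speesh {Prep}; 5:peleem {Adv,Prep}; 6:kraant {Conj}; 7:kraant {Conj}; 8:snuniarn {Adv,Verb}.
One satisfying assignment: Conj Conj Verb Prep Prep Conj Conj Verb.
Rule-by-rule: rule 1 satisfied; rule 2 satisfied.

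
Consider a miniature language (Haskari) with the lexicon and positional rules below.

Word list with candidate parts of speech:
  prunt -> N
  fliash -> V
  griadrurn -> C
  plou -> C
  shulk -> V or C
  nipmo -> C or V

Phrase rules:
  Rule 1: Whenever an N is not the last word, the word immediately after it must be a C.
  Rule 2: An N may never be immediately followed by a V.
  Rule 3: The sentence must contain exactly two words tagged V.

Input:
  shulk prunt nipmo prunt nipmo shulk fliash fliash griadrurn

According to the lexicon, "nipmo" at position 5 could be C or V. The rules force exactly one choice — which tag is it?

C

Candidates per position — 1:shulk {V,C}; 2:prunt {N}; 3:nipmo {C,V}; 4:prunt {N}; 5:nipmo {C,V}; 6:shulk {V,C}; 7:fliash {V}; 8:fliash {V}; 9:griadrurn {C}.
Position 1: tagging it V would leave rule 3 unsatisfiable, so it must be C.
Position 3: tagging it V would leave rule 1 unsatisfiable, so it must be C.
Position 5: tagging it V would leave rule 1 unsatisfiable, so it must be C.
Position 6: tagging it V would leave rule 3 unsatisfiable, so it must be C.
That leaves exactly one tagging: C N C N C C V V C.
Verifying each rule — rule 1 satisfied; rule 2 satisfied; rule 3 satisfied.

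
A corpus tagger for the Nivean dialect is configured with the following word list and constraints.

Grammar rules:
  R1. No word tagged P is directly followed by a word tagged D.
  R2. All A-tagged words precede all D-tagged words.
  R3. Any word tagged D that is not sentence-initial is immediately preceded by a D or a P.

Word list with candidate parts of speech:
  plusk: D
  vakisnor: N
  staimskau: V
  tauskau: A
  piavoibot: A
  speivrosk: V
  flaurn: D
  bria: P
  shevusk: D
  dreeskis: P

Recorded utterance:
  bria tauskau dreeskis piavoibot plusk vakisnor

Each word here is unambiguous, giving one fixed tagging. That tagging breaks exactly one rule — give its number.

3

Fixed tagging: P A P A D N.
Rule check: R1 holds, R2 holds, R3 violated.
Only rule 3 fails.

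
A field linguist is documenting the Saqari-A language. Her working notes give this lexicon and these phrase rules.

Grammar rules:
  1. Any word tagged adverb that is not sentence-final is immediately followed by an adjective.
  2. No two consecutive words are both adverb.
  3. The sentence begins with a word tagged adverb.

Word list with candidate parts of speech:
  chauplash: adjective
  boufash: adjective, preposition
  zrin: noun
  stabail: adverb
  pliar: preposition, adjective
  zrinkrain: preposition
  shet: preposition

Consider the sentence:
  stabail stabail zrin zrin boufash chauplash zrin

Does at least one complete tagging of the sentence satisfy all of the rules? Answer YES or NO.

Candidates per position — 1:stabail {adverb}; 2:stabail {adverb}; 3:zrin {noun}; 4:zrin {noun}; 5:boufash {adjective,preposition}; 6:chauplash {adjective}; 7:zrin {noun}.
Rule 1 cannot be satisfied by any choice of tags from the lexicon.
So there is no consistent tagging.

NO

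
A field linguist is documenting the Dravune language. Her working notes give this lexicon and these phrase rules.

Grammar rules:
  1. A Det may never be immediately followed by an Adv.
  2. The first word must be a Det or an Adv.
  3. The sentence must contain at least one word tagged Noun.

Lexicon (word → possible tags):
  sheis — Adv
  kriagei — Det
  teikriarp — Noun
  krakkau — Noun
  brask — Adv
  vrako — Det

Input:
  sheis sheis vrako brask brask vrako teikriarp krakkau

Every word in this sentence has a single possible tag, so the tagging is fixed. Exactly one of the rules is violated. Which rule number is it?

Fixed tagging: Adv Adv Det Adv Adv Det Noun Noun.
Applying the rules: R1 fails, R2 ok, R3 ok.
Only rule 1 fails.

1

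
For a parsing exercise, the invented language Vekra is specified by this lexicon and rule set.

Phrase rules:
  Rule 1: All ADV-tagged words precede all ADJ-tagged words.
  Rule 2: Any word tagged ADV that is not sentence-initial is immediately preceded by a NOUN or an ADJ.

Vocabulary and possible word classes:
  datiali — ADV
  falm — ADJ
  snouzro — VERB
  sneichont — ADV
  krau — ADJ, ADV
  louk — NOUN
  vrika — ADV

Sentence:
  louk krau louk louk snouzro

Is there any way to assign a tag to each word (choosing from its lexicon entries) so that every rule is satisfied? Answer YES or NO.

YES

Candidates per position — 1:louk {NOUN}; 2:krau {ADJ,ADV}; 3:louk {NOUN}; 4:louk {NOUN}; 5:snouzro {VERB}.
One satisfying assignment: NOUN ADV NOUN NOUN VERB.
Rule-by-rule: rule 1 satisfied; rule 2 satisfied.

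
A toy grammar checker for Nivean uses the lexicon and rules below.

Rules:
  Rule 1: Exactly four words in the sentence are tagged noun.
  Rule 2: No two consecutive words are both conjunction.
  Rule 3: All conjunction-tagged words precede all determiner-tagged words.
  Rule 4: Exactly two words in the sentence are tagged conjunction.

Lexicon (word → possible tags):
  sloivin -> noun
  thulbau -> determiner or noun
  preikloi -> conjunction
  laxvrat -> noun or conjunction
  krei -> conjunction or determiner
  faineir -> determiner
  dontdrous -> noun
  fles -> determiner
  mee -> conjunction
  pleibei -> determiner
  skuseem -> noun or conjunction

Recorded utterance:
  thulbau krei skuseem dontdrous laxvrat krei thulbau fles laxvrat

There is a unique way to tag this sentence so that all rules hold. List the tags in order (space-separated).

noun conjunction noun noun conjunction determiner determiner determiner noun

Candidates per position — 1:thulbau {determiner,noun}; 2:krei {conjunction,determiner}; 3:skuseem {noun,conjunction}; 4:dontdrous {noun}; 5:laxvrat {noun,conjunction}; 6:krei {conjunction,determiner}; 7:thulbau {determiner,noun}; 8:fles {determiner}; 9:laxvrat {noun,conjunction}.
At position 9, choosing conjunction makes rule 3 impossible to satisfy; hence noun.
The remaining ambiguous positions (1, 2, 3, 5, 6, 7) are resolved jointly — only one combination satisfies every rule.
That leaves exactly one tagging: noun conjunction noun noun conjunction determiner determiner determiner noun.
Rule-by-rule: rule 1 ✓; rule 2 ✓; rule 3 ✓; rule 4 ✓.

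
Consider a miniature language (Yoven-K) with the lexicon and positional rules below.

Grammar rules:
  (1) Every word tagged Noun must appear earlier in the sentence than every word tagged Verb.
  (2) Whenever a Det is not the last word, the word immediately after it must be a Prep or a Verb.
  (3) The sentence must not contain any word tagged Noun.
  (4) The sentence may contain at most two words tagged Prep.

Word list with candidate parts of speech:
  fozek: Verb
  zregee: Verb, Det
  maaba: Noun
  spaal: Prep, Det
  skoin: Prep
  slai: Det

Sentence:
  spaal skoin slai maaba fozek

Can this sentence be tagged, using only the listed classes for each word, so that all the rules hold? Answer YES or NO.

Candidates per position — 1:spaal {Prep,Det}; 2:skoin {Prep}; 3:slai {Det}; 4:maaba {Noun}; 5:fozek {Verb}.
Rule 2 cannot be satisfied by any choice of tags from the lexicon.
So there is no consistent tagging.

NO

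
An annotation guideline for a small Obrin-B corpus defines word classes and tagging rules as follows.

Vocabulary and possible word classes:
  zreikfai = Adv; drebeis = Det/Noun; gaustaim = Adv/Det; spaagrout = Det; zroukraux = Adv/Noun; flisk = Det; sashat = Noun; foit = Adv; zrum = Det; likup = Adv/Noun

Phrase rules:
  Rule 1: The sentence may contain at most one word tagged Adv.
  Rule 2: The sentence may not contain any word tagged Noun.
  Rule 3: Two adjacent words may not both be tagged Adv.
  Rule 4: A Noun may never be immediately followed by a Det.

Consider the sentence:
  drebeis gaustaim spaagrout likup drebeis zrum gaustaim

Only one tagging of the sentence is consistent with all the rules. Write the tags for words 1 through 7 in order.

Det Det Det Adv Det Det Det

Candidates per position — 1:drebeis {Det,Noun}; 2:gaustaim {Adv,Det}; 3:spaagrout {Det}; 4:likup {Adv,Noun}; 5:drebeis {Det,Noun}; 6:zrum {Det}; 7:gaustaim {Adv,Det}.
Position 1: Noun is ruled out by rule 2; that leaves Det.
Position 4: Noun is ruled out by rule 2; that leaves Adv.
Position 5: Noun is ruled out by rule 2; that leaves Det.
Position 7: Adv is ruled out by rule 1; that leaves Det.
Position 2: Adv is ruled out by rule 1; that leaves Det.
So the tagging must be: Det Det Det Adv Det Det Det.
Verifying each rule — rule 1 ok; rule 2 ok; rule 3 ok; rule 4 ok.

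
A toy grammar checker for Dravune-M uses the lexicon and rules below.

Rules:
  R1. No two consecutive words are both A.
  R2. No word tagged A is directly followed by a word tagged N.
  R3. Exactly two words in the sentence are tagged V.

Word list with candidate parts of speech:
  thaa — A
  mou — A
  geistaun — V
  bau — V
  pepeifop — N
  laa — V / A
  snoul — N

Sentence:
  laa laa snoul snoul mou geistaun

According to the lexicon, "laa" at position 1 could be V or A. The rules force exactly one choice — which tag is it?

Candidates per position — 1:laa {V,A}; 2:laa {V,A}; 3:snoul {N}; 4:snoul {N}; 5:mou {A}; 6:geistaun {V}.
Word 2 cannot be A — rule 2 would then fail for every completion. It is V.
Word 1 cannot be V — rule 3 would then fail for every completion. It is A.
The only consistent sequence is: A V N N A V.
Checking: rule 1 ✓; rule 2 ✓; rule 3 ✓.

A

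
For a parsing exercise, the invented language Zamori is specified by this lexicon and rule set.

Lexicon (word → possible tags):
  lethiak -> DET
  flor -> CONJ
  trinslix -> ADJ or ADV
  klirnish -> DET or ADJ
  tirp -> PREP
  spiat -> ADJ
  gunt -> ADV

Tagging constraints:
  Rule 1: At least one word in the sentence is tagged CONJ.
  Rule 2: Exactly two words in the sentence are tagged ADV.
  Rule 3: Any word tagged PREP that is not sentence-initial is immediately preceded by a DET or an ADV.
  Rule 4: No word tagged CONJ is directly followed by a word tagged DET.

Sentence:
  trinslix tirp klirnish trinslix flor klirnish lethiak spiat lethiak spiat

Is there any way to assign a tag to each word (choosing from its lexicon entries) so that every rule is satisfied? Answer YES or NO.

YES

Candidates per position — 1:trinslix {ADJ,ADV}; 2:tirp {PREP}; 3:klirnish {DET,ADJ}; 4:trinslix {ADJ,ADV}; 5:flor {CONJ}; 6:klirnish {DET,ADJ}; 7:lethiak {DET}; 8:spiat {ADJ}; 9:lethiak {DET}; 10:spiat {ADJ}.
One satisfying assignment: ADV PREP ADJ ADV CONJ ADJ DET ADJ DET ADJ.
Checking: rule 1 holds; rule 2 holds; rule 3 holds; rule 4 holds.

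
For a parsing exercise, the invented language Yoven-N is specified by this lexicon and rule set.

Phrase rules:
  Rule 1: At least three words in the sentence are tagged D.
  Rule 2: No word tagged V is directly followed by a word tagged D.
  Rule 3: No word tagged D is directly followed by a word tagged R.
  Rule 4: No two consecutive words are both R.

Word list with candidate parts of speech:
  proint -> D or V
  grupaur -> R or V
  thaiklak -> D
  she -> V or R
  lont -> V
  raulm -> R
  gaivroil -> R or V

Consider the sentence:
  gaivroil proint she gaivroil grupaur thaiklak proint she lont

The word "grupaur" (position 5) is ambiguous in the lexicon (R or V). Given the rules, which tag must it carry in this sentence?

R

Candidates per position — 1:gaivroil {R,V}; 2:proint {D,V}; 3:she {V,R}; 4:gaivroil {R,V}; 5:grupaur {R,V}; 6:thaiklak {D}; 7:proint {D,V}; 8:she {V,R}; 9:lont {V}.
If word 2 were V, no tagging could satisfy rule 1; so word 2 is D.
If word 3 were R, no tagging could satisfy rule 3; so word 3 is V.
If word 5 were V, no tagging could satisfy rule 2; so word 5 is R.
If word 7 were V, no tagging could satisfy rule 1; so word 7 is D.
If word 8 were R, no tagging could satisfy rule 3; so word 8 is V.
If word 1 were V, no tagging could satisfy rule 2; so word 1 is R.
If word 4 were R, no tagging could satisfy rule 4; so word 4 is V.
The only consistent sequence is: R D V V R D D V V.
Rule-by-rule: rule 1 holds; rule 2 holds; rule 3 holds; rule 4 holds.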